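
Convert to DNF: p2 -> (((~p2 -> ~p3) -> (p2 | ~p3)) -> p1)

~p2 | p1

p2 -> (((~p2 -> ~p3) -> (p2 | ~p3)) -> p1)
≡ ~p2 | (((~p2 -> ~p3) -> (p2 | ~p3)) -> p1)   — eliminate ->
≡ ~p2 | ~((~p2 -> ~p3) -> (p2 | ~p3)) | p1   — eliminate ->
≡ ~p2 | ~(~(~p2 -> ~p3) | p2 | ~p3) | p1   — eliminate ->
≡ ~p2 | ~(~(~~p2 | ~p3) | p2 | ~p3) | p1   — eliminate ->
≡ ~p2 | (~~(~~p2 | ~p3) & ~p2 & ~~p3) | p1   — De Morgan
≡ ~p2 | ((~~p2 | ~p3) & ~p2 & ~~p3) | p1   — double negation
≡ ~p2 | ((p2 | ~p3) & ~p2 & ~~p3) | p1   — double negation
≡ ~p2 | ((p2 | ~p3) & ~p2 & p3) | p1   — double negation
≡ ~p2 | (p2 & ~p2 & p3) | (~p3 & ~p2 & p3) | p1   — distribute & over |
≡ ~p2 | p1   — simplify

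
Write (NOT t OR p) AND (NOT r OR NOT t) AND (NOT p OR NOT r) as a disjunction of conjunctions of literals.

(NOT t AND NOT r) OR (NOT t AND NOT p) OR (p AND NOT r)

(NOT t OR p) AND (NOT r OR NOT t) AND (NOT p OR NOT r)
= (NOT t AND NOT r AND NOT p) OR (NOT t AND NOT r AND NOT r) OR (NOT t AND NOT t AND NOT p) OR (NOT t AND NOT t AND NOT r) OR (p AND NOT r AND NOT p) OR (p AND NOT r AND NOT r) OR (p AND NOT t AND NOT p) OR (p AND NOT t AND NOT r)   [distribute AND over OR]
= (NOT t AND NOT r) OR (NOT t AND NOT p) OR (p AND NOT r)   [simplify]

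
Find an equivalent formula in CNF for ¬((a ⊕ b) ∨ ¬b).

(¬b ∨ a) ∧ b

¬((a ⊕ b) ∨ ¬b)
≡ ¬(((a ∨ b) ∧ ¬(a ∧ b)) ∨ ¬b)   — expand ⊕
≡ ¬((a ∨ b) ∧ ¬(a ∧ b)) ∧ ¬¬b   — De Morgan
≡ (¬(a ∨ b) ∨ ¬¬(a ∧ b)) ∧ ¬¬b   — De Morgan
≡ ((¬a ∧ ¬b) ∨ ¬¬(a ∧ b)) ∧ ¬¬b   — De Morgan
≡ ((¬a ∧ ¬b) ∨ (a ∧ b)) ∧ ¬¬b   — double negation
≡ ((¬a ∧ ¬b) ∨ (a ∧ b)) ∧ b   — double negation
≡ (¬a ∨ a) ∧ (¬a ∨ b) ∧ (¬b ∨ a) ∧ (¬b ∨ b) ∧ b   — distribute ∨ over ∧
≡ (¬b ∨ a) ∧ b   — simplify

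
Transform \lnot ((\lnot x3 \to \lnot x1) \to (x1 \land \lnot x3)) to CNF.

\lnot ((\lnot x3 \to \lnot x1) \to (x1 \land \lnot x3))
≡ \lnot (\lnot (\lnot x3 \to \lnot x1) \lor (x1 \land \lnot x3))   [eliminate \to]
≡ \lnot (\lnot (\lnot \lnot x3 \lor \lnot x1) \lor (x1 \land \lnot x3))   [eliminate \to]
≡ \lnot \lnot (\lnot \lnot x3 \lor \lnot x1) \land \lnot (x1 \land \lnot x3)   [De Morgan]
≡ (\lnot \lnot x3 \lor \lnot x1) \land \lnot (x1 \land \lnot x3)   [double negation]
≡ (x3 \lor \lnot x1) \land \lnot (x1 \land \lnot x3)   [double negation]
≡ (x3 \lor \lnot x1) \land (\lnot x1 \lor \lnot \lnot x3)   [De Morgan]
≡ (x3 \lor \lnot x1) \land (\lnot x1 \lor x3)   [double negation]
≡ x3 \lor \lnot x1   [simplify]

x3 \lor \lnot x1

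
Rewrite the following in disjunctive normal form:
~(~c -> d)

~c & ~d

~(~c -> d)
⇔ ~(~~c | d)   [eliminate ->]
⇔ ~~~c & ~d   [De Morgan]
⇔ ~c & ~d   [double negation]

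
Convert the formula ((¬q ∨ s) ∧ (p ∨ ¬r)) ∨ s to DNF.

((¬q ∨ s) ∧ (p ∨ ¬r)) ∨ s
⇔ (¬q ∧ p) ∨ (¬q ∧ ¬r) ∨ (s ∧ p) ∨ (s ∧ ¬r) ∨ s   [distribute ∧ over ∨]
⇔ (¬q ∧ p) ∨ (¬q ∧ ¬r) ∨ s   [simplify]

(¬q ∧ p) ∨ (¬q ∧ ¬r) ∨ s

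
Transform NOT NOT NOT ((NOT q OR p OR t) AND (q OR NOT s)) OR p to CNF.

NOT NOT NOT ((NOT q OR p OR t) AND (q OR NOT s)) OR p
≡ NOT ((NOT q OR p OR t) AND (q OR NOT s)) OR p   [double negation]
≡ NOT (NOT q OR p OR t) OR NOT (q OR NOT s) OR p   [De Morgan]
≡ (NOT NOT q AND NOT p AND NOT t) OR NOT (q OR NOT s) OR p   [De Morgan]
≡ (q AND NOT p AND NOT t) OR NOT (q OR NOT s) OR p   [double negation]
≡ (q AND NOT p AND NOT t) OR (NOT q AND NOT NOT s) OR p   [De Morgan]
≡ (q AND NOT p AND NOT t) OR (NOT q AND s) OR p   [double negation]
≡ (q OR NOT q OR p) AND (q OR s OR p) AND (NOT p OR NOT q OR p) AND (NOT p OR s OR p) AND (NOT t OR NOT q OR p) AND (NOT t OR s OR p)   [distribute OR over AND]
≡ (q OR s OR p) AND (NOT t OR NOT q OR p) AND (NOT t OR s OR p)   [simplify]

(q OR s OR p) AND (NOT t OR NOT q OR p) AND (NOT t OR s OR p)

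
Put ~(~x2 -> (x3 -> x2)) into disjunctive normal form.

~(~x2 -> (x3 -> x2))
≡ ~(~~x2 | (x3 -> x2))   [eliminate ->]
≡ ~(~~x2 | ~x3 | x2)   [eliminate ->]
≡ ~~~x2 & ~~x3 & ~x2   [De Morgan]
≡ ~x2 & ~~x3 & ~x2   [double negation]
≡ ~x2 & x3 & ~x2   [double negation]
≡ ~x2 & x3   [simplify]

~x2 & x3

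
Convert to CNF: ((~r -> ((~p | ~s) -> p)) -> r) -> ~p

((~r -> ((~p | ~s) -> p)) -> r) -> ~p
= ~((~r -> ((~p | ~s) -> p)) -> r) | ~p   — eliminate ->
= ~(~(~r -> ((~p | ~s) -> p)) | r) | ~p   — eliminate ->
= ~(~(~~r | ((~p | ~s) -> p)) | r) | ~p   — eliminate ->
= ~(~(~~r | ~(~p | ~s) | p) | r) | ~p   — eliminate ->
= (~~(~~r | ~(~p | ~s) | p) & ~r) | ~p   — De Morgan
= ((~~r | ~(~p | ~s) | p) & ~r) | ~p   — double negation
= ((r | ~(~p | ~s) | p) & ~r) | ~p   — double negation
= ((r | (~~p & ~~s) | p) & ~r) | ~p   — De Morgan
= ((r | (p & ~~s) | p) & ~r) | ~p   — double negation
= ((r | (p & s) | p) & ~r) | ~p   — double negation
= (r | p | p | ~p) & (r | s | p | ~p) & (~r | ~p)   — distribute | over &
= ~r | ~p   — simplify

~r | ~p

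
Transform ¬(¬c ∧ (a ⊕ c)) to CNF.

c ∨ ¬a

¬(¬c ∧ (a ⊕ c))
≡ ¬(¬c ∧ (a ∨ c) ∧ ¬(a ∧ c))   [expand ⊕]
≡ ¬¬c ∨ ¬(a ∨ c) ∨ ¬¬(a ∧ c)   [De Morgan]
≡ c ∨ ¬(a ∨ c) ∨ ¬¬(a ∧ c)   [double negation]
≡ c ∨ (¬a ∧ ¬c) ∨ ¬¬(a ∧ c)   [De Morgan]
≡ c ∨ (¬a ∧ ¬c) ∨ (a ∧ c)   [double negation]
≡ (c ∨ ¬a ∨ a) ∧ (c ∨ ¬a ∨ c) ∧ (c ∨ ¬c ∨ a) ∧ (c ∨ ¬c ∨ c)   [distribute ∨ over ∧]
≡ c ∨ ¬a   [simplify]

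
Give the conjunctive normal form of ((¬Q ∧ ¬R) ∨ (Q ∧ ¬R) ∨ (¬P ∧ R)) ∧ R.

(¬R ∨ ¬P) ∧ R

((¬Q ∧ ¬R) ∨ (Q ∧ ¬R) ∨ (¬P ∧ R)) ∧ R
≡ (¬Q ∨ Q ∨ ¬P) ∧ (¬Q ∨ Q ∨ R) ∧ (¬Q ∨ ¬R ∨ ¬P) ∧ (¬Q ∨ ¬R ∨ R) ∧ (¬R ∨ Q ∨ ¬P) ∧ (¬R ∨ Q ∨ R) ∧ (¬R ∨ ¬R ∨ ¬P) ∧ (¬R ∨ ¬R ∨ R) ∧ R   [distribute ∨ over ∧]
≡ (¬R ∨ ¬P) ∧ R   [simplify]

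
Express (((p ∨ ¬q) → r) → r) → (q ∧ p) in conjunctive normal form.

(q ∨ r) ∧ (¬r ∨ q) ∧ (¬r ∨ p)

(((p ∨ ¬q) → r) → r) → (q ∧ p)
≡ ¬(((p ∨ ¬q) → r) → r) ∨ (q ∧ p)   — eliminate →
≡ ¬(¬((p ∨ ¬q) → r) ∨ r) ∨ (q ∧ p)   — eliminate →
≡ ¬(¬(¬(p ∨ ¬q) ∨ r) ∨ r) ∨ (q ∧ p)   — eliminate →
≡ (¬¬(¬(p ∨ ¬q) ∨ r) ∧ ¬r) ∨ (q ∧ p)   — De Morgan
≡ ((¬(p ∨ ¬q) ∨ r) ∧ ¬r) ∨ (q ∧ p)   — double negation
≡ (((¬p ∧ ¬¬q) ∨ r) ∧ ¬r) ∨ (q ∧ p)   — De Morgan
≡ (((¬p ∧ q) ∨ r) ∧ ¬r) ∨ (q ∧ p)   — double negation
≡ (¬p ∨ r ∨ q) ∧ (¬p ∨ r ∨ p) ∧ (q ∨ r ∨ q) ∧ (q ∨ r ∨ p) ∧ (¬r ∨ q) ∧ (¬r ∨ p)   — distribute ∨ over ∧
≡ (q ∨ r) ∧ (¬r ∨ q) ∧ (¬r ∨ p)   — simplify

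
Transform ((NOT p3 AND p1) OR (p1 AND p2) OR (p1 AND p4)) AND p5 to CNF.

((NOT p3 AND p1) OR (p1 AND p2) OR (p1 AND p4)) AND p5
= (NOT p3 OR p1 OR p1) AND (NOT p3 OR p1 OR p4) AND (NOT p3 OR p2 OR p1) AND (NOT p3 OR p2 OR p4) AND (p1 OR p1 OR p1) AND (p1 OR p1 OR p4) AND (p1 OR p2 OR p1) AND (p1 OR p2 OR p4) AND p5   [distribute OR over AND]
= (NOT p3 OR p2 OR p4) AND p1 AND p5   [simplify]

(NOT p3 OR p2 OR p4) AND p1 AND p5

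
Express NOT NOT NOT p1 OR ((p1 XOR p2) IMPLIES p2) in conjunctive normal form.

NOT p1 OR p2

NOT NOT NOT p1 OR ((p1 XOR p2) IMPLIES p2)
≡ NOT NOT NOT p1 OR NOT (p1 XOR p2) OR p2   [eliminate IMPLIES]
≡ NOT NOT NOT p1 OR NOT ((p1 OR p2) AND NOT (p1 AND p2)) OR p2   [expand XOR]
≡ NOT p1 OR NOT ((p1 OR p2) AND NOT (p1 AND p2)) OR p2   [double negation]
≡ NOT p1 OR NOT (p1 OR p2) OR NOT NOT (p1 AND p2) OR p2   [De Morgan]
≡ NOT p1 OR (NOT p1 AND NOT p2) OR NOT NOT (p1 AND p2) OR p2   [De Morgan]
≡ NOT p1 OR (NOT p1 AND NOT p2) OR (p1 AND p2) OR p2   [double negation]
≡ (NOT p1 OR NOT p1 OR p1 OR p2) AND (NOT p1 OR NOT p1 OR p2 OR p2) AND (NOT p1 OR NOT p2 OR p1 OR p2) AND (NOT p1 OR NOT p2 OR p2 OR p2)   [distribute OR over AND]
≡ NOT p1 OR p2   [simplify]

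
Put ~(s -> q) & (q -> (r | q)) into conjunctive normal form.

~(s -> q) & (q -> (r | q))
= ~(~s | q) & (q -> (r | q))   (eliminate ->)
= ~(~s | q) & (~q | r | q)   (eliminate ->)
= ~~s & ~q & (~q | r | q)   (De Morgan)
= s & ~q & (~q | r | q)   (double negation)
= s & ~q   (simplify)

s & ~q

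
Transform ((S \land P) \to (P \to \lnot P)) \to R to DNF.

((S \land P) \to (P \to \lnot P)) \to R
= \lnot ((S \land P) \to (P \to \lnot P)) \lor R   — eliminate \to
= \lnot (\lnot (S \land P) \lor (P \to \lnot P)) \lor R   — eliminate \to
= \lnot (\lnot (S \land P) \lor \lnot P \lor \lnot P) \lor R   — eliminate \to
= (\lnot \lnot (S \land P) \land \lnot \lnot P \land \lnot \lnot P) \lor R   — De Morgan
= (S \land P \land \lnot \lnot P \land \lnot \lnot P) \lor R   — double negation
= (S \land P \land P \land \lnot \lnot P) \lor R   — double negation
= (S \land P \land P \land P) \lor R   — double negation
= (S \land P) \lor R   — simplify

(S \land P) \lor R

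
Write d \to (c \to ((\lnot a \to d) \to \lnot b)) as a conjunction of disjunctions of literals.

\lnot d \lor \lnot c \lor \lnot b

d \to (c \to ((\lnot a \to d) \to \lnot b))
= \lnot d \lor (c \to ((\lnot a \to d) \to \lnot b))   [eliminate \to]
= \lnot d \lor \lnot c \lor ((\lnot a \to d) \to \lnot b)   [eliminate \to]
= \lnot d \lor \lnot c \lor \lnot (\lnot a \to d) \lor \lnot b   [eliminate \to]
= \lnot d \lor \lnot c \lor \lnot (\lnot \lnot a \lor d) \lor \lnot b   [eliminate \to]
= \lnot d \lor \lnot c \lor (\lnot \lnot \lnot a \land \lnot d) \lor \lnot b   [De Morgan]
= \lnot d \lor \lnot c \lor (\lnot a \land \lnot d) \lor \lnot b   [double negation]
= (\lnot d \lor \lnot c \lor \lnot a \lor \lnot b) \land (\lnot d \lor \lnot c \lor \lnot d \lor \lnot b)   [distribute \lor over \land]
= \lnot d \lor \lnot c \lor \lnot b   [simplify]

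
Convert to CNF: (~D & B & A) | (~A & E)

(~D | ~A) & (~D | E) & (B | ~A) & (B | E) & (A | E)

(~D & B & A) | (~A & E)
⇔ (~D | ~A) & (~D | E) & (B | ~A) & (B | E) & (A | ~A) & (A | E)   (distribute | over &)
⇔ (~D | ~A) & (~D | E) & (B | ~A) & (B | E) & (A | E)   (simplify)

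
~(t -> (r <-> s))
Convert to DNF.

(t & r & ~s) | (t & s & ~r)

~(t -> (r <-> s))
≡ ~(~t | (r <-> s))
≡ ~(~t | ((r -> s) & (s -> r)))
≡ ~(~t | ((~r | s) & (s -> r)))
≡ ~(~t | ((~r | s) & (~s | r)))
≡ ~~t & ~((~r | s) & (~s | r))
≡ t & ~((~r | s) & (~s | r))
≡ t & (~(~r | s) | ~(~s | r))
≡ t & ((~~r & ~s) | ~(~s | r))
≡ t & ((r & ~s) | ~(~s | r))
≡ t & ((r & ~s) | (~~s & ~r))
≡ t & ((r & ~s) | (s & ~r))
≡ (t & r & ~s) | (t & s & ~r)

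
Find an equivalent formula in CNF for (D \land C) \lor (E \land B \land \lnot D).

(D \lor E) \land (D \lor B) \land (C \lor E) \land (C \lor B) \land (C \lor \lnot D)

(D \land C) \lor (E \land B \land \lnot D)
= (D \lor E) \land (D \lor B) \land (D \lor \lnot D) \land (C \lor E) \land (C \lor B) \land (C \lor \lnot D)   [distribute \lor over \land]
= (D \lor E) \land (D \lor B) \land (C \lor E) \land (C \lor B) \land (C \lor \lnot D)   [simplify]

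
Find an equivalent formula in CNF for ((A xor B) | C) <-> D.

((A xor B) | C) <-> D
⇔ (((A xor B) | C) -> D) & (D -> ((A xor B) | C))   [eliminate <->]
⇔ (~((A xor B) | C) | D) & (D -> ((A xor B) | C))   [eliminate ->]
⇔ (~(((A | B) & ~(A & B)) | C) | D) & (D -> ((A xor B) | C))   [expand xor]
⇔ (~(((A | B) & ~(A & B)) | C) | D) & (~D | (A xor B) | C)   [eliminate ->]
⇔ (~(((A | B) & ~(A & B)) | C) | D) & (~D | ((A | B) & ~(A & B)) | C)   [expand xor]
⇔ ((~((A | B) & ~(A & B)) & ~C) | D) & (~D | ((A | B) & ~(A & B)) | C)   [De Morgan]
⇔ (((~(A | B) | ~~(A & B)) & ~C) | D) & (~D | ((A | B) & ~(A & B)) | C)   [De Morgan]
⇔ ((((~A & ~B) | ~~(A & B)) & ~C) | D) & (~D | ((A | B) & ~(A & B)) | C)   [De Morgan]
⇔ ((((~A & ~B) | (A & B)) & ~C) | D) & (~D | ((A | B) & ~(A & B)) | C)   [double negation]
⇔ ((((~A & ~B) | (A & B)) & ~C) | D) & (~D | ((A | B) & (~A | ~B)) | C)   [De Morgan]
⇔ (~A | A | D) & (~A | B | D) & (~B | A | D) & (~B | B | D) & (~C | D) & (~D | A | B | C) & (~D | ~A | ~B | C)   [distribute | over &]
⇔ (~A | B | D) & (~B | A | D) & (~C | D) & (~D | A | B | C) & (~D | ~A | ~B | C)   [simplify]

(~A | B | D) & (~B | A | D) & (~C | D) & (~D | A | B | C) & (~D | ~A | ~B | C)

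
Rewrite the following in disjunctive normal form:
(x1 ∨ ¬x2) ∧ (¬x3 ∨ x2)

(x1 ∧ ¬x3) ∨ (x1 ∧ x2) ∨ (¬x2 ∧ ¬x3)

(x1 ∨ ¬x2) ∧ (¬x3 ∨ x2)
⇔ (x1 ∧ ¬x3) ∨ (x1 ∧ x2) ∨ (¬x2 ∧ ¬x3) ∨ (¬x2 ∧ x2)   [distribute ∧ over ∨]
⇔ (x1 ∧ ¬x3) ∨ (x1 ∧ x2) ∨ (¬x2 ∧ ¬x3)   [simplify]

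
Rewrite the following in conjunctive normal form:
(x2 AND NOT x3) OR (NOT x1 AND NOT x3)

(x2 OR NOT x1) AND NOT x3

(x2 AND NOT x3) OR (NOT x1 AND NOT x3)
⇔ (x2 OR NOT x1) AND (x2 OR NOT x3) AND (NOT x3 OR NOT x1) AND (NOT x3 OR NOT x3)   — distribute OR over AND
⇔ (x2 OR NOT x1) AND NOT x3   — simplify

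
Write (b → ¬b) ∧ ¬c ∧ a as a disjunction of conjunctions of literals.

(b → ¬b) ∧ ¬c ∧ a
= (¬b ∨ ¬b) ∧ ¬c ∧ a   (eliminate →)
= (¬b ∧ ¬c ∧ a) ∨ (¬b ∧ ¬c ∧ a)   (distribute ∧ over ∨)
= ¬b ∧ ¬c ∧ a   (simplify)

¬b ∧ ¬c ∧ a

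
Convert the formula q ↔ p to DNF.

q ↔ p
≡ (q → p) ∧ (p → q)
≡ (¬q ∨ p) ∧ (p → q)
≡ (¬q ∨ p) ∧ (¬p ∨ q)
≡ ¬q ∧ ¬p ∨ ¬q ∧ q ∨ p ∧ ¬p ∨ p ∧ q
≡ ¬q ∧ ¬p ∨ p ∧ q

¬q ∧ ¬p ∨ p ∧ q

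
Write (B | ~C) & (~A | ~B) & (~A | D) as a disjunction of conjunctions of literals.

(B & ~A) | (~C & ~A) | (~C & ~B & D)

(B | ~C) & (~A | ~B) & (~A | D)
⇔ (B & ~A & ~A) | (B & ~A & D) | (B & ~B & ~A) | (B & ~B & D) | (~C & ~A & ~A) | (~C & ~A & D) | (~C & ~B & ~A) | (~C & ~B & D)   (distribute & over |)
⇔ (B & ~A) | (~C & ~A) | (~C & ~B & D)   (simplify)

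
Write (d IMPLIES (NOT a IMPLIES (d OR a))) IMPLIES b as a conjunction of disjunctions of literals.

(d IMPLIES (NOT a IMPLIES (d OR a))) IMPLIES b
= NOT (d IMPLIES (NOT a IMPLIES (d OR a))) OR b   [eliminate IMPLIES]
= NOT (NOT d OR (NOT a IMPLIES (d OR a))) OR b   [eliminate IMPLIES]
= NOT (NOT d OR NOT NOT a OR d OR a) OR b   [eliminate IMPLIES]
= (NOT NOT d AND NOT NOT NOT a AND NOT d AND NOT a) OR b   [De Morgan]
= (d AND NOT NOT NOT a AND NOT d AND NOT a) OR b   [double negation]
= (d AND NOT a AND NOT d AND NOT a) OR b   [double negation]
= (d OR b) AND (NOT a OR b) AND (NOT d OR b) AND (NOT a OR b)   [distribute OR over AND]
= (d OR b) AND (NOT a OR b) AND (NOT d OR b)   [simplify]

(d OR b) AND (NOT a OR b) AND (NOT d OR b)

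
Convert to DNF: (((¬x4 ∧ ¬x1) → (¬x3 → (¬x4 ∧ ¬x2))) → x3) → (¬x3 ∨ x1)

¬x3 ∨ x1

(((¬x4 ∧ ¬x1) → (¬x3 → (¬x4 ∧ ¬x2))) → x3) → (¬x3 ∨ x1)
⇔ ¬(((¬x4 ∧ ¬x1) → (¬x3 → (¬x4 ∧ ¬x2))) → x3) ∨ ¬x3 ∨ x1   [eliminate →]
⇔ ¬(¬((¬x4 ∧ ¬x1) → (¬x3 → (¬x4 ∧ ¬x2))) ∨ x3) ∨ ¬x3 ∨ x1   [eliminate →]
⇔ ¬(¬(¬(¬x4 ∧ ¬x1) ∨ (¬x3 → (¬x4 ∧ ¬x2))) ∨ x3) ∨ ¬x3 ∨ x1   [eliminate →]
⇔ ¬(¬(¬(¬x4 ∧ ¬x1) ∨ ¬¬x3 ∨ (¬x4 ∧ ¬x2)) ∨ x3) ∨ ¬x3 ∨ x1   [eliminate →]
⇔ (¬¬(¬(¬x4 ∧ ¬x1) ∨ ¬¬x3 ∨ (¬x4 ∧ ¬x2)) ∧ ¬x3) ∨ ¬x3 ∨ x1   [De Morgan]
⇔ ((¬(¬x4 ∧ ¬x1) ∨ ¬¬x3 ∨ (¬x4 ∧ ¬x2)) ∧ ¬x3) ∨ ¬x3 ∨ x1   [double negation]
⇔ ((¬¬x4 ∨ ¬¬x1 ∨ ¬¬x3 ∨ (¬x4 ∧ ¬x2)) ∧ ¬x3) ∨ ¬x3 ∨ x1   [De Morgan]
⇔ ((x4 ∨ ¬¬x1 ∨ ¬¬x3 ∨ (¬x4 ∧ ¬x2)) ∧ ¬x3) ∨ ¬x3 ∨ x1   [double negation]
⇔ ((x4 ∨ x1 ∨ ¬¬x3 ∨ (¬x4 ∧ ¬x2)) ∧ ¬x3) ∨ ¬x3 ∨ x1   [double negation]
⇔ ((x4 ∨ x1 ∨ x3 ∨ (¬x4 ∧ ¬x2)) ∧ ¬x3) ∨ ¬x3 ∨ x1   [double negation]
⇔ (x4 ∧ ¬x3) ∨ (x1 ∧ ¬x3) ∨ (x3 ∧ ¬x3) ∨ (¬x4 ∧ ¬x2 ∧ ¬x3) ∨ ¬x3 ∨ x1   [distribute ∧ over ∨]
⇔ ¬x3 ∨ x1   [simplify]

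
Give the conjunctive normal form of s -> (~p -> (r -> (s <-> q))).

s -> (~p -> (r -> (s <-> q)))
≡ ~s | (~p -> (r -> (s <-> q)))   (eliminate ->)
≡ ~s | ~~p | (r -> (s <-> q))   (eliminate ->)
≡ ~s | ~~p | ~r | (s <-> q)   (eliminate ->)
≡ ~s | ~~p | ~r | ((s -> q) & (q -> s))   (eliminate <->)
≡ ~s | ~~p | ~r | ((~s | q) & (q -> s))   (eliminate ->)
≡ ~s | ~~p | ~r | ((~s | q) & (~q | s))   (eliminate ->)
≡ ~s | p | ~r | ((~s | q) & (~q | s))   (double negation)
≡ (~s | p | ~r | ~s | q) & (~s | p | ~r | ~q | s)   (distribute | over &)
≡ ~s | p | ~r | q   (simplify)

~s | p | ~r | q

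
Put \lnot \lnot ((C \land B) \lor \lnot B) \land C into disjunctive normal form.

\lnot \lnot ((C \land B) \lor \lnot B) \land C
= ((C \land B) \lor \lnot B) \land C   [double negation]
= (C \land B \land C) \lor (\lnot B \land C)   [distribute \land over \lor]
= (C \land B) \lor (\lnot B \land C)   [simplify]

(C \land B) \lor (\lnot B \land C)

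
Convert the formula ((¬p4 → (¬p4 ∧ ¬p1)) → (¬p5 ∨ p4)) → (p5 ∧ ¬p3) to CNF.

((¬p4 → (¬p4 ∧ ¬p1)) → (¬p5 ∨ p4)) → (p5 ∧ ¬p3)
≡ ¬((¬p4 → (¬p4 ∧ ¬p1)) → (¬p5 ∨ p4)) ∨ (p5 ∧ ¬p3)   — eliminate →
≡ ¬(¬(¬p4 → (¬p4 ∧ ¬p1)) ∨ ¬p5 ∨ p4) ∨ (p5 ∧ ¬p3)   — eliminate →
≡ ¬(¬(¬¬p4 ∨ (¬p4 ∧ ¬p1)) ∨ ¬p5 ∨ p4) ∨ (p5 ∧ ¬p3)   — eliminate →
≡ (¬¬(¬¬p4 ∨ (¬p4 ∧ ¬p1)) ∧ ¬¬p5 ∧ ¬p4) ∨ (p5 ∧ ¬p3)   — De Morgan
≡ ((¬¬p4 ∨ (¬p4 ∧ ¬p1)) ∧ ¬¬p5 ∧ ¬p4) ∨ (p5 ∧ ¬p3)   — double negation
≡ ((p4 ∨ (¬p4 ∧ ¬p1)) ∧ ¬¬p5 ∧ ¬p4) ∨ (p5 ∧ ¬p3)   — double negation
≡ ((p4 ∨ (¬p4 ∧ ¬p1)) ∧ p5 ∧ ¬p4) ∨ (p5 ∧ ¬p3)   — double negation
≡ (p4 ∨ ¬p4 ∨ p5) ∧ (p4 ∨ ¬p4 ∨ ¬p3) ∧ (p4 ∨ ¬p1 ∨ p5) ∧ (p4 ∨ ¬p1 ∨ ¬p3) ∧ (p5 ∨ p5) ∧ (p5 ∨ ¬p3) ∧ (¬p4 ∨ p5) ∧ (¬p4 ∨ ¬p3)   — distribute ∨ over ∧
≡ (p4 ∨ ¬p1 ∨ ¬p3) ∧ p5 ∧ (¬p4 ∨ ¬p3)   — simplify

(p4 ∨ ¬p1 ∨ ¬p3) ∧ p5 ∧ (¬p4 ∨ ¬p3)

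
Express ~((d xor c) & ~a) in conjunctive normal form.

(~d | c | a) & (~c | d | a)

~((d xor c) & ~a)
= ~((d | c) & ~(d & c) & ~a)   [expand xor]
= ~(d | c) | ~~(d & c) | ~~a   [De Morgan]
= (~d & ~c) | ~~(d & c) | ~~a   [De Morgan]
= (~d & ~c) | (d & c) | ~~a   [double negation]
= (~d & ~c) | (d & c) | a   [double negation]
= (~d | d | a) & (~d | c | a) & (~c | d | a) & (~c | c | a)   [distribute | over &]
= (~d | c | a) & (~c | d | a)   [simplify]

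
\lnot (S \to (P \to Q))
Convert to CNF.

S \land P \land \lnot Q

\lnot (S \to (P \to Q))
≡ \lnot (\lnot S \lor (P \to Q))   [eliminate \to]
≡ \lnot (\lnot S \lor \lnot P \lor Q)   [eliminate \to]
≡ \lnot \lnot S \land \lnot \lnot P \land \lnot Q   [De Morgan]
≡ S \land \lnot \lnot P \land \lnot Q   [double negation]
≡ S \land P \land \lnot Q   [double negation]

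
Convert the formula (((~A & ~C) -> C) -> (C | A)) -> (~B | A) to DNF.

(((~A & ~C) -> C) -> (C | A)) -> (~B | A)
≡ ~(((~A & ~C) -> C) -> (C | A)) | ~B | A
≡ ~(~((~A & ~C) -> C) | C | A) | ~B | A
≡ ~(~(~(~A & ~C) | C) | C | A) | ~B | A
≡ (~~(~(~A & ~C) | C) & ~C & ~A) | ~B | A
≡ ((~(~A & ~C) | C) & ~C & ~A) | ~B | A
≡ ((~~A | ~~C | C) & ~C & ~A) | ~B | A
≡ ((A | ~~C | C) & ~C & ~A) | ~B | A
≡ ((A | C | C) & ~C & ~A) | ~B | A
≡ (A & ~C & ~A) | (C & ~C & ~A) | (C & ~C & ~A) | ~B | A
≡ ~B | A

~B | A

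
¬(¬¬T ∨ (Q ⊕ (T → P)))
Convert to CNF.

¬(¬¬T ∨ (Q ⊕ (T → P)))
⇔ ¬(¬¬T ∨ ((Q ∨ (T → P)) ∧ ¬(Q ∧ (T → P))))   [expand ⊕]
⇔ ¬(¬¬T ∨ ((Q ∨ ¬T ∨ P) ∧ ¬(Q ∧ (T → P))))   [eliminate →]
⇔ ¬(¬¬T ∨ ((Q ∨ ¬T ∨ P) ∧ ¬(Q ∧ (¬T ∨ P))))   [eliminate →]
⇔ ¬¬¬T ∧ ¬((Q ∨ ¬T ∨ P) ∧ ¬(Q ∧ (¬T ∨ P)))   [De Morgan]
⇔ ¬T ∧ ¬((Q ∨ ¬T ∨ P) ∧ ¬(Q ∧ (¬T ∨ P)))   [double negation]
⇔ ¬T ∧ (¬(Q ∨ ¬T ∨ P) ∨ ¬¬(Q ∧ (¬T ∨ P)))   [De Morgan]
⇔ ¬T ∧ ((¬Q ∧ ¬¬T ∧ ¬P) ∨ ¬¬(Q ∧ (¬T ∨ P)))   [De Morgan]
⇔ ¬T ∧ ((¬Q ∧ T ∧ ¬P) ∨ ¬¬(Q ∧ (¬T ∨ P)))   [double negation]
⇔ ¬T ∧ ((¬Q ∧ T ∧ ¬P) ∨ (Q ∧ (¬T ∨ P)))   [double negation]
⇔ ¬T ∧ (¬Q ∨ Q) ∧ (¬Q ∨ ¬T ∨ P) ∧ (T ∨ Q) ∧ (T ∨ ¬T ∨ P) ∧ (¬P ∨ Q) ∧ (¬P ∨ ¬T ∨ P)   [distribute ∨ over ∧]
⇔ ¬T ∧ (T ∨ Q) ∧ (¬P ∨ Q)   [simplify]

¬T ∧ (T ∨ Q) ∧ (¬P ∨ Q)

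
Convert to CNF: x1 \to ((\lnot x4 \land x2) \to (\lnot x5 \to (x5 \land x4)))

\lnot x1 \lor x4 \lor \lnot x2 \lor x5

x1 \to ((\lnot x4 \land x2) \to (\lnot x5 \to (x5 \land x4)))
= \lnot x1 \lor ((\lnot x4 \land x2) \to (\lnot x5 \to (x5 \land x4)))   (eliminate \to)
= \lnot x1 \lor \lnot (\lnot x4 \land x2) \lor (\lnot x5 \to (x5 \land x4))   (eliminate \to)
= \lnot x1 \lor \lnot (\lnot x4 \land x2) \lor \lnot \lnot x5 \lor (x5 \land x4)   (eliminate \to)
= \lnot x1 \lor \lnot \lnot x4 \lor \lnot x2 \lor \lnot \lnot x5 \lor (x5 \land x4)   (De Morgan)
= \lnot x1 \lor x4 \lor \lnot x2 \lor \lnot \lnot x5 \lor (x5 \land x4)   (double negation)
= \lnot x1 \lor x4 \lor \lnot x2 \lor x5 \lor (x5 \land x4)   (double negation)
= (\lnot x1 \lor x4 \lor \lnot x2 \lor x5 \lor x5) \land (\lnot x1 \lor x4 \lor \lnot x2 \lor x5 \lor x4)   (distribute \lor over \land)
= \lnot x1 \lor x4 \lor \lnot x2 \lor x5   (simplify)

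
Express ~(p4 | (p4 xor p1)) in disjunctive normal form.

~(p4 | (p4 xor p1))
≡ ~(p4 | (p4 & ~p1) | (~p4 & p1))   — expand xor
≡ ~p4 & ~(p4 & ~p1) & ~(~p4 & p1)   — De Morgan
≡ ~p4 & (~p4 | ~~p1) & ~(~p4 & p1)   — De Morgan
≡ ~p4 & (~p4 | p1) & ~(~p4 & p1)   — double negation
≡ ~p4 & (~p4 | p1) & (~~p4 | ~p1)   — De Morgan
≡ ~p4 & (~p4 | p1) & (p4 | ~p1)   — double negation
≡ (~p4 & ~p4 & p4) | (~p4 & ~p4 & ~p1) | (~p4 & p1 & p4) | (~p4 & p1 & ~p1)   — distribute & over |
≡ ~p4 & ~p1   — simplify

~p4 & ~p1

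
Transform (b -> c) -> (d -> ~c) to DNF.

(b -> c) -> (d -> ~c)
≡ ~(b -> c) | (d -> ~c)
≡ ~(~b | c) | (d -> ~c)
≡ ~(~b | c) | ~d | ~c
≡ (~~b & ~c) | ~d | ~c
≡ (b & ~c) | ~d | ~c
≡ ~d | ~c

~d | ~c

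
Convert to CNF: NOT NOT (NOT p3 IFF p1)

NOT NOT (NOT p3 IFF p1)
⇔ NOT NOT ((NOT p3 IMPLIES p1) AND (p1 IMPLIES NOT p3))
⇔ NOT NOT ((NOT NOT p3 OR p1) AND (p1 IMPLIES NOT p3))
⇔ NOT NOT ((NOT NOT p3 OR p1) AND (NOT p1 OR NOT p3))
⇔ (NOT NOT p3 OR p1) AND (NOT p1 OR NOT p3)
⇔ (p3 OR p1) AND (NOT p1 OR NOT p3)

(p3 OR p1) AND (NOT p1 OR NOT p3)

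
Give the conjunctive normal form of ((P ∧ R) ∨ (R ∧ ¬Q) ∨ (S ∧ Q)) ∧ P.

((P ∧ R) ∨ (R ∧ ¬Q) ∨ (S ∧ Q)) ∧ P
⇔ (P ∨ R ∨ S) ∧ (P ∨ R ∨ Q) ∧ (P ∨ ¬Q ∨ S) ∧ (P ∨ ¬Q ∨ Q) ∧ (R ∨ R ∨ S) ∧ (R ∨ R ∨ Q) ∧ (R ∨ ¬Q ∨ S) ∧ (R ∨ ¬Q ∨ Q) ∧ P   [distribute ∨ over ∧]
⇔ (R ∨ S) ∧ (R ∨ Q) ∧ P   [simplify]

(R ∨ S) ∧ (R ∨ Q) ∧ P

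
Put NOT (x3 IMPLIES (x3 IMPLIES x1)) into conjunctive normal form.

x3 AND NOT x1

NOT (x3 IMPLIES (x3 IMPLIES x1))
≡ NOT (NOT x3 OR (x3 IMPLIES x1))   [eliminate IMPLIES]
≡ NOT (NOT x3 OR NOT x3 OR x1)   [eliminate IMPLIES]
≡ NOT NOT x3 AND NOT NOT x3 AND NOT x1   [De Morgan]
≡ x3 AND NOT NOT x3 AND NOT x1   [double negation]
≡ x3 AND x3 AND NOT x1   [double negation]
≡ x3 AND NOT x1   [simplify]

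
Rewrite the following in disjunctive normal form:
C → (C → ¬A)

C → (C → ¬A)
⇔ ¬C ∨ (C → ¬A)   (eliminate →)
⇔ ¬C ∨ ¬C ∨ ¬A   (eliminate →)
⇔ ¬C ∨ ¬A   (simplify)

¬C ∨ ¬A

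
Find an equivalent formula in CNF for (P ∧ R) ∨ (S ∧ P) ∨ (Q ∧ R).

(P ∧ R) ∨ (S ∧ P) ∨ (Q ∧ R)
= (P ∨ S ∨ Q) ∧ (P ∨ S ∨ R) ∧ (P ∨ P ∨ Q) ∧ (P ∨ P ∨ R) ∧ (R ∨ S ∨ Q) ∧ (R ∨ S ∨ R) ∧ (R ∨ P ∨ Q) ∧ (R ∨ P ∨ R)   — distribute ∨ over ∧
= (P ∨ Q) ∧ (P ∨ R) ∧ (R ∨ S)   — simplify

(P ∨ Q) ∧ (P ∨ R) ∧ (R ∨ S)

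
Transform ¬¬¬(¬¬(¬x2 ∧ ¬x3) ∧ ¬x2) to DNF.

¬¬¬(¬¬(¬x2 ∧ ¬x3) ∧ ¬x2)
≡ ¬(¬¬(¬x2 ∧ ¬x3) ∧ ¬x2)   [double negation]
≡ ¬¬¬(¬x2 ∧ ¬x3) ∨ ¬¬x2   [De Morgan]
≡ ¬(¬x2 ∧ ¬x3) ∨ ¬¬x2   [double negation]
≡ ¬¬x2 ∨ ¬¬x3 ∨ ¬¬x2   [De Morgan]
≡ x2 ∨ ¬¬x3 ∨ ¬¬x2   [double negation]
≡ x2 ∨ x3 ∨ ¬¬x2   [double negation]
≡ x2 ∨ x3 ∨ x2   [double negation]
≡ x2 ∨ x3   [simplify]

x2 ∨ x3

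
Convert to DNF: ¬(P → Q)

P ∧ ¬Q

¬(P → Q)
≡ ¬(¬P ∨ Q)   (eliminate →)
≡ ¬¬P ∧ ¬Q   (De Morgan)
≡ P ∧ ¬Q   (double negation)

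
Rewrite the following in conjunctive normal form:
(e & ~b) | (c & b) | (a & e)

(e & ~b) | (c & b) | (a & e)
⇔ (e | c | a) & (e | c | e) & (e | b | a) & (e | b | e) & (~b | c | a) & (~b | c | e) & (~b | b | a) & (~b | b | e)   — distribute | over &
⇔ (e | c) & (e | b) & (~b | c | a)   — simplify

(e | c) & (e | b) & (~b | c | a)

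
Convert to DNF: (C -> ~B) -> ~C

(C & B) | ~C

(C -> ~B) -> ~C
⇔ ~(C -> ~B) | ~C   [eliminate ->]
⇔ ~(~C | ~B) | ~C   [eliminate ->]
⇔ (~~C & ~~B) | ~C   [De Morgan]
⇔ (C & ~~B) | ~C   [double negation]
⇔ (C & B) | ~C   [double negation]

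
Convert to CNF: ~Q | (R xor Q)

~Q | (R xor Q)
= ~Q | ((R | Q) & ~(R & Q))   [expand xor]
= ~Q | ((R | Q) & (~R | ~Q))   [De Morgan]
= (~Q | R | Q) & (~Q | ~R | ~Q)   [distribute | over &]
= ~Q | ~R   [simplify]

~Q | ~R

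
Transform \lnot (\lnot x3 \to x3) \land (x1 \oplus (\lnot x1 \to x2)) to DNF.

\lnot (\lnot x3 \to x3) \land (x1 \oplus (\lnot x1 \to x2))
⇔ \lnot (\lnot \lnot x3 \lor x3) \land (x1 \oplus (\lnot x1 \to x2))   — eliminate \to
⇔ \lnot (\lnot \lnot x3 \lor x3) \land ((x1 \land \lnot (\lnot x1 \to x2)) \lor (\lnot x1 \land (\lnot x1 \to x2)))   — expand \oplus
⇔ \lnot (\lnot \lnot x3 \lor x3) \land ((x1 \land \lnot (\lnot \lnot x1 \lor x2)) \lor (\lnot x1 \land (\lnot x1 \to x2)))   — eliminate \to
⇔ \lnot (\lnot \lnot x3 \lor x3) \land ((x1 \land \lnot (\lnot \lnot x1 \lor x2)) \lor (\lnot x1 \land (\lnot \lnot x1 \lor x2)))   — eliminate \to
⇔ \lnot \lnot \lnot x3 \land \lnot x3 \land ((x1 \land \lnot (\lnot \lnot x1 \lor x2)) \lor (\lnot x1 \land (\lnot \lnot x1 \lor x2)))   — De Morgan
⇔ \lnot x3 \land \lnot x3 \land ((x1 \land \lnot (\lnot \lnot x1 \lor x2)) \lor (\lnot x1 \land (\lnot \lnot x1 \lor x2)))   — double negation
⇔ \lnot x3 \land \lnot x3 \land ((x1 \land \lnot \lnot \lnot x1 \land \lnot x2) \lor (\lnot x1 \land (\lnot \lnot x1 \lor x2)))   — De Morgan
⇔ \lnot x3 \land \lnot x3 \land ((x1 \land \lnot x1 \land \lnot x2) \lor (\lnot x1 \land (\lnot \lnot x1 \lor x2)))   — double negation
⇔ \lnot x3 \land \lnot x3 \land ((x1 \land \lnot x1 \land \lnot x2) \lor (\lnot x1 \land (x1 \lor x2)))   — double negation
⇔ (\lnot x3 \land \lnot x3 \land x1 \land \lnot x1 \land \lnot x2) \lor (\lnot x3 \land \lnot x3 \land \lnot x1 \land x1) \lor (\lnot x3 \land \lnot x3 \land \lnot x1 \land x2)   — distribute \land over \lor
⇔ \lnot x3 \land \lnot x1 \land x2   — simplify

\lnot x3 \land \lnot x1 \land x2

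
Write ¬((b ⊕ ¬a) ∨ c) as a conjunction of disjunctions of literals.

(¬b ∨ ¬a) ∧ (a ∨ b) ∧ ¬c

¬((b ⊕ ¬a) ∨ c)
≡ ¬(((b ∨ ¬a) ∧ ¬(b ∧ ¬a)) ∨ c)   — expand ⊕
≡ ¬((b ∨ ¬a) ∧ ¬(b ∧ ¬a)) ∧ ¬c   — De Morgan
≡ (¬(b ∨ ¬a) ∨ ¬¬(b ∧ ¬a)) ∧ ¬c   — De Morgan
≡ ((¬b ∧ ¬¬a) ∨ ¬¬(b ∧ ¬a)) ∧ ¬c   — De Morgan
≡ ((¬b ∧ a) ∨ ¬¬(b ∧ ¬a)) ∧ ¬c   — double negation
≡ ((¬b ∧ a) ∨ (b ∧ ¬a)) ∧ ¬c   — double negation
≡ (¬b ∨ b) ∧ (¬b ∨ ¬a) ∧ (a ∨ b) ∧ (a ∨ ¬a) ∧ ¬c   — distribute ∨ over ∧
≡ (¬b ∨ ¬a) ∧ (a ∨ b) ∧ ¬c   — simplify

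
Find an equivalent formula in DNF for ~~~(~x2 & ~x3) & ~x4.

(x2 & ~x4) | (x3 & ~x4)

~~~(~x2 & ~x3) & ~x4
= ~(~x2 & ~x3) & ~x4   — double negation
= (~~x2 | ~~x3) & ~x4   — De Morgan
= (x2 | ~~x3) & ~x4   — double negation
= (x2 | x3) & ~x4   — double negation
= (x2 & ~x4) | (x3 & ~x4)   — distribute & over |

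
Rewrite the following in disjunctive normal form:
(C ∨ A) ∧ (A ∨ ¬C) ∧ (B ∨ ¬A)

(C ∨ A) ∧ (A ∨ ¬C) ∧ (B ∨ ¬A)
≡ (C ∧ A ∧ B) ∨ (C ∧ A ∧ ¬A) ∨ (C ∧ ¬C ∧ B) ∨ (C ∧ ¬C ∧ ¬A) ∨ (A ∧ A ∧ B) ∨ (A ∧ A ∧ ¬A) ∨ (A ∧ ¬C ∧ B) ∨ (A ∧ ¬C ∧ ¬A)   — distribute ∧ over ∨
≡ A ∧ B   — simplify

A ∧ B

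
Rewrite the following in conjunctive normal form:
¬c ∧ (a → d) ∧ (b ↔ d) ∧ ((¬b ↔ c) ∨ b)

¬c ∧ (¬a ∨ d) ∧ (¬b ∨ d) ∧ (¬d ∨ b) ∧ (b ∨ c)

¬c ∧ (a → d) ∧ (b ↔ d) ∧ ((¬b ↔ c) ∨ b)
⇔ ¬c ∧ (¬a ∨ d) ∧ (b ↔ d) ∧ ((¬b ↔ c) ∨ b)   [eliminate →]
⇔ ¬c ∧ (¬a ∨ d) ∧ (b → d) ∧ (d → b) ∧ ((¬b ↔ c) ∨ b)   [eliminate ↔]
⇔ ¬c ∧ (¬a ∨ d) ∧ (¬b ∨ d) ∧ (d → b) ∧ ((¬b ↔ c) ∨ b)   [eliminate →]
⇔ ¬c ∧ (¬a ∨ d) ∧ (¬b ∨ d) ∧ (¬d ∨ b) ∧ ((¬b ↔ c) ∨ b)   [eliminate →]
⇔ ¬c ∧ (¬a ∨ d) ∧ (¬b ∨ d) ∧ (¬d ∨ b) ∧ (((¬b → c) ∧ (c → ¬b)) ∨ b)   [eliminate ↔]
⇔ ¬c ∧ (¬a ∨ d) ∧ (¬b ∨ d) ∧ (¬d ∨ b) ∧ (((¬¬b ∨ c) ∧ (c → ¬b)) ∨ b)   [eliminate →]
⇔ ¬c ∧ (¬a ∨ d) ∧ (¬b ∨ d) ∧ (¬d ∨ b) ∧ (((¬¬b ∨ c) ∧ (¬c ∨ ¬b)) ∨ b)   [eliminate →]
⇔ ¬c ∧ (¬a ∨ d) ∧ (¬b ∨ d) ∧ (¬d ∨ b) ∧ (((b ∨ c) ∧ (¬c ∨ ¬b)) ∨ b)   [double negation]
⇔ ¬c ∧ (¬a ∨ d) ∧ (¬b ∨ d) ∧ (¬d ∨ b) ∧ (b ∨ c ∨ b) ∧ (¬c ∨ ¬b ∨ b)   [distribute ∨ over ∧]
⇔ ¬c ∧ (¬a ∨ d) ∧ (¬b ∨ d) ∧ (¬d ∨ b) ∧ (b ∨ c)   [simplify]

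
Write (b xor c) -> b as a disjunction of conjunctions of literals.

(~b & ~c) | b

(b xor c) -> b
= ~(b xor c) | b   (eliminate ->)
= ~((b & ~c) | (~b & c)) | b   (expand xor)
= (~(b & ~c) & ~(~b & c)) | b   (De Morgan)
= ((~b | ~~c) & ~(~b & c)) | b   (De Morgan)
= ((~b | c) & ~(~b & c)) | b   (double negation)
= ((~b | c) & (~~b | ~c)) | b   (De Morgan)
= ((~b | c) & (b | ~c)) | b   (double negation)
= (~b & b) | (~b & ~c) | (c & b) | (c & ~c) | b   (distribute & over |)
= (~b & ~c) | b   (simplify)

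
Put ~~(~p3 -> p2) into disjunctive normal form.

~~(~p3 -> p2)
⇔ ~~(~~p3 | p2)   (eliminate ->)
⇔ ~~p3 | p2   (double negation)
⇔ p3 | p2   (double negation)

p3 | p2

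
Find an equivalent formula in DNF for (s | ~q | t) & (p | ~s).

(s | ~q | t) & (p | ~s)
⇔ (s & p) | (s & ~s) | (~q & p) | (~q & ~s) | (t & p) | (t & ~s)   [distribute & over |]
⇔ (s & p) | (~q & p) | (~q & ~s) | (t & p) | (t & ~s)   [simplify]

(s & p) | (~q & p) | (~q & ~s) | (t & p) | (t & ~s)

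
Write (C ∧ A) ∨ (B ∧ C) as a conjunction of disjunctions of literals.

(C ∧ A) ∨ (B ∧ C)
≡ (C ∨ B) ∧ (C ∨ C) ∧ (A ∨ B) ∧ (A ∨ C)   [distribute ∨ over ∧]
≡ C ∧ (A ∨ B)   [simplify]

C ∧ (A ∨ B)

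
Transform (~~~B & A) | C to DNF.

(~~~B & A) | C
≡ (~B & A) | C   [double negation]

(~B & A) | C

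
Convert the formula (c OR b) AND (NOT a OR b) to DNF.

(c AND NOT a) OR b

(c OR b) AND (NOT a OR b)
≡ (c AND NOT a) OR (c AND b) OR (b AND NOT a) OR (b AND b)   [distribute AND over OR]
≡ (c AND NOT a) OR b   [simplify]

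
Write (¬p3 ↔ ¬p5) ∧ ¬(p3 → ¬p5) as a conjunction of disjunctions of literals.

p3 ∧ p5

(¬p3 ↔ ¬p5) ∧ ¬(p3 → ¬p5)
= (¬p3 → ¬p5) ∧ (¬p5 → ¬p3) ∧ ¬(p3 → ¬p5)   [eliminate ↔]
= (¬¬p3 ∨ ¬p5) ∧ (¬p5 → ¬p3) ∧ ¬(p3 → ¬p5)   [eliminate →]
= (¬¬p3 ∨ ¬p5) ∧ (¬¬p5 ∨ ¬p3) ∧ ¬(p3 → ¬p5)   [eliminate →]
= (¬¬p3 ∨ ¬p5) ∧ (¬¬p5 ∨ ¬p3) ∧ ¬(¬p3 ∨ ¬p5)   [eliminate →]
= (p3 ∨ ¬p5) ∧ (¬¬p5 ∨ ¬p3) ∧ ¬(¬p3 ∨ ¬p5)   [double negation]
= (p3 ∨ ¬p5) ∧ (p5 ∨ ¬p3) ∧ ¬(¬p3 ∨ ¬p5)   [double negation]
= (p3 ∨ ¬p5) ∧ (p5 ∨ ¬p3) ∧ ¬¬p3 ∧ ¬¬p5   [De Morgan]
= (p3 ∨ ¬p5) ∧ (p5 ∨ ¬p3) ∧ p3 ∧ ¬¬p5   [double negation]
= (p3 ∨ ¬p5) ∧ (p5 ∨ ¬p3) ∧ p3 ∧ p5   [double negation]
= p3 ∧ p5   [simplify]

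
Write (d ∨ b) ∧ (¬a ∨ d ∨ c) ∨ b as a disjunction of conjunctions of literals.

(d ∨ b) ∧ (¬a ∨ d ∨ c) ∨ b
⇔ d ∧ ¬a ∨ d ∧ d ∨ d ∧ c ∨ b ∧ ¬a ∨ b ∧ d ∨ b ∧ c ∨ b
⇔ d ∨ b

d ∨ b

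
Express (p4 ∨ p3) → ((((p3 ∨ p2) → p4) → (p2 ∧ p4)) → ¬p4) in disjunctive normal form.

(¬p3 ∧ ¬p2) ∨ (p4 ∧ ¬p2) ∨ ¬p4

(p4 ∨ p3) → ((((p3 ∨ p2) → p4) → (p2 ∧ p4)) → ¬p4)
≡ ¬(p4 ∨ p3) ∨ ((((p3 ∨ p2) → p4) → (p2 ∧ p4)) → ¬p4)   — eliminate →
≡ ¬(p4 ∨ p3) ∨ ¬(((p3 ∨ p2) → p4) → (p2 ∧ p4)) ∨ ¬p4   — eliminate →
≡ ¬(p4 ∨ p3) ∨ ¬(¬((p3 ∨ p2) → p4) ∨ (p2 ∧ p4)) ∨ ¬p4   — eliminate →
≡ ¬(p4 ∨ p3) ∨ ¬(¬(¬(p3 ∨ p2) ∨ p4) ∨ (p2 ∧ p4)) ∨ ¬p4   — eliminate →
≡ (¬p4 ∧ ¬p3) ∨ ¬(¬(¬(p3 ∨ p2) ∨ p4) ∨ (p2 ∧ p4)) ∨ ¬p4   — De Morgan
≡ (¬p4 ∧ ¬p3) ∨ (¬¬(¬(p3 ∨ p2) ∨ p4) ∧ ¬(p2 ∧ p4)) ∨ ¬p4   — De Morgan
≡ (¬p4 ∧ ¬p3) ∨ ((¬(p3 ∨ p2) ∨ p4) ∧ ¬(p2 ∧ p4)) ∨ ¬p4   — double negation
≡ (¬p4 ∧ ¬p3) ∨ (((¬p3 ∧ ¬p2) ∨ p4) ∧ ¬(p2 ∧ p4)) ∨ ¬p4   — De Morgan
≡ (¬p4 ∧ ¬p3) ∨ (((¬p3 ∧ ¬p2) ∨ p4) ∧ (¬p2 ∨ ¬p4)) ∨ ¬p4   — De Morgan
≡ (¬p4 ∧ ¬p3) ∨ (¬p3 ∧ ¬p2 ∧ ¬p2) ∨ (¬p3 ∧ ¬p2 ∧ ¬p4) ∨ (p4 ∧ ¬p2) ∨ (p4 ∧ ¬p4) ∨ ¬p4   — distribute ∧ over ∨
≡ (¬p3 ∧ ¬p2) ∨ (p4 ∧ ¬p2) ∨ ¬p4   — simplify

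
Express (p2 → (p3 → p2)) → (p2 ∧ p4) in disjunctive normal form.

p2 ∧ p4

(p2 → (p3 → p2)) → (p2 ∧ p4)
≡ ¬(p2 → (p3 → p2)) ∨ (p2 ∧ p4)
≡ ¬(¬p2 ∨ (p3 → p2)) ∨ (p2 ∧ p4)
≡ ¬(¬p2 ∨ ¬p3 ∨ p2) ∨ (p2 ∧ p4)
≡ (¬¬p2 ∧ ¬¬p3 ∧ ¬p2) ∨ (p2 ∧ p4)
≡ (p2 ∧ ¬¬p3 ∧ ¬p2) ∨ (p2 ∧ p4)
≡ (p2 ∧ p3 ∧ ¬p2) ∨ (p2 ∧ p4)
≡ p2 ∧ p4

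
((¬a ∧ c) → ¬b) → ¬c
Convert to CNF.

(¬a ∨ ¬c) ∧ (b ∨ ¬c)

((¬a ∧ c) → ¬b) → ¬c
≡ ¬((¬a ∧ c) → ¬b) ∨ ¬c   [eliminate →]
≡ ¬(¬(¬a ∧ c) ∨ ¬b) ∨ ¬c   [eliminate →]
≡ (¬¬(¬a ∧ c) ∧ ¬¬b) ∨ ¬c   [De Morgan]
≡ (¬a ∧ c ∧ ¬¬b) ∨ ¬c   [double negation]
≡ (¬a ∧ c ∧ b) ∨ ¬c   [double negation]
≡ (¬a ∨ ¬c) ∧ (c ∨ ¬c) ∧ (b ∨ ¬c)   [distribute ∨ over ∧]
≡ (¬a ∨ ¬c) ∧ (b ∨ ¬c)   [simplify]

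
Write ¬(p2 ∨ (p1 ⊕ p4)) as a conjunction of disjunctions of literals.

¬p2 ∧ (¬p1 ∨ p4) ∧ (¬p4 ∨ p1)

¬(p2 ∨ (p1 ⊕ p4))
≡ ¬(p2 ∨ ((p1 ∨ p4) ∧ ¬(p1 ∧ p4)))   [expand ⊕]
≡ ¬p2 ∧ ¬((p1 ∨ p4) ∧ ¬(p1 ∧ p4))   [De Morgan]
≡ ¬p2 ∧ (¬(p1 ∨ p4) ∨ ¬¬(p1 ∧ p4))   [De Morgan]
≡ ¬p2 ∧ ((¬p1 ∧ ¬p4) ∨ ¬¬(p1 ∧ p4))   [De Morgan]
≡ ¬p2 ∧ ((¬p1 ∧ ¬p4) ∨ (p1 ∧ p4))   [double negation]
≡ ¬p2 ∧ (¬p1 ∨ p1) ∧ (¬p1 ∨ p4) ∧ (¬p4 ∨ p1) ∧ (¬p4 ∨ p4)   [distribute ∨ over ∧]
≡ ¬p2 ∧ (¬p1 ∨ p4) ∧ (¬p4 ∨ p1)   [simplify]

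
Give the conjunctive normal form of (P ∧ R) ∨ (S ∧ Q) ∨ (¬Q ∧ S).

(P ∧ R) ∨ (S ∧ Q) ∨ (¬Q ∧ S)
⇔ (P ∨ S ∨ ¬Q) ∧ (P ∨ S ∨ S) ∧ (P ∨ Q ∨ ¬Q) ∧ (P ∨ Q ∨ S) ∧ (R ∨ S ∨ ¬Q) ∧ (R ∨ S ∨ S) ∧ (R ∨ Q ∨ ¬Q) ∧ (R ∨ Q ∨ S)   [distribute ∨ over ∧]
⇔ (P ∨ S) ∧ (R ∨ S)   [simplify]

(P ∨ S) ∧ (R ∨ S)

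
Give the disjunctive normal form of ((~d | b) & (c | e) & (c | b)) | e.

(~d & c) | (b & c) | e

((~d | b) & (c | e) & (c | b)) | e
⇔ (~d & c & c) | (~d & c & b) | (~d & e & c) | (~d & e & b) | (b & c & c) | (b & c & b) | (b & e & c) | (b & e & b) | e   — distribute & over |
⇔ (~d & c) | (b & c) | e   — simplify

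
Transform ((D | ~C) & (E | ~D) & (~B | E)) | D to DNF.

(~C & E) | (~C & ~D & ~B) | D

((D | ~C) & (E | ~D) & (~B | E)) | D
≡ (D & E & ~B) | (D & E & E) | (D & ~D & ~B) | (D & ~D & E) | (~C & E & ~B) | (~C & E & E) | (~C & ~D & ~B) | (~C & ~D & E) | D   (distribute & over |)
≡ (~C & E) | (~C & ~D & ~B) | D   (simplify)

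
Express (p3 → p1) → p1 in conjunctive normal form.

p3 ∨ p1

(p3 → p1) → p1
≡ ¬(p3 → p1) ∨ p1   (eliminate →)
≡ ¬(¬p3 ∨ p1) ∨ p1   (eliminate →)
≡ (¬¬p3 ∧ ¬p1) ∨ p1   (De Morgan)
≡ (p3 ∧ ¬p1) ∨ p1   (double negation)
≡ (p3 ∨ p1) ∧ (¬p1 ∨ p1)   (distribute ∨ over ∧)
≡ p3 ∨ p1   (simplify)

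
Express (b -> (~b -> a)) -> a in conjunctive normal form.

(b -> (~b -> a)) -> a
= ~(b -> (~b -> a)) | a   [eliminate ->]
= ~(~b | (~b -> a)) | a   [eliminate ->]
= ~(~b | ~~b | a) | a   [eliminate ->]
= (~~b & ~~~b & ~a) | a   [De Morgan]
= (b & ~~~b & ~a) | a   [double negation]
= (b & ~b & ~a) | a   [double negation]
= (b | a) & (~b | a) & (~a | a)   [distribute | over &]
= (b | a) & (~b | a)   [simplify]

(b | a) & (~b | a)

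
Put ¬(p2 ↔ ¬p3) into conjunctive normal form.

(p2 ∨ ¬p3) ∧ (p3 ∨ ¬p2)

¬(p2 ↔ ¬p3)
≡ ¬((p2 → ¬p3) ∧ (¬p3 → p2))   [eliminate ↔]
≡ ¬((¬p2 ∨ ¬p3) ∧ (¬p3 → p2))   [eliminate →]
≡ ¬((¬p2 ∨ ¬p3) ∧ (¬¬p3 ∨ p2))   [eliminate →]
≡ ¬(¬p2 ∨ ¬p3) ∨ ¬(¬¬p3 ∨ p2)   [De Morgan]
≡ (¬¬p2 ∧ ¬¬p3) ∨ ¬(¬¬p3 ∨ p2)   [De Morgan]
≡ (p2 ∧ ¬¬p3) ∨ ¬(¬¬p3 ∨ p2)   [double negation]
≡ (p2 ∧ p3) ∨ ¬(¬¬p3 ∨ p2)   [double negation]
≡ (p2 ∧ p3) ∨ (¬¬¬p3 ∧ ¬p2)   [De Morgan]
≡ (p2 ∧ p3) ∨ (¬p3 ∧ ¬p2)   [double negation]
≡ (p2 ∨ ¬p3) ∧ (p2 ∨ ¬p2) ∧ (p3 ∨ ¬p3) ∧ (p3 ∨ ¬p2)   [distribute ∨ over ∧]
≡ (p2 ∨ ¬p3) ∧ (p3 ∨ ¬p2)   [simplify]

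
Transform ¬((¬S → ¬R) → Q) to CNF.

¬((¬S → ¬R) → Q)
⇔ ¬(¬(¬S → ¬R) ∨ Q)   [eliminate →]
⇔ ¬(¬(¬¬S ∨ ¬R) ∨ Q)   [eliminate →]
⇔ ¬¬(¬¬S ∨ ¬R) ∧ ¬Q   [De Morgan]
⇔ (¬¬S ∨ ¬R) ∧ ¬Q   [double negation]
⇔ (S ∨ ¬R) ∧ ¬Q   [double negation]

(S ∨ ¬R) ∧ ¬Q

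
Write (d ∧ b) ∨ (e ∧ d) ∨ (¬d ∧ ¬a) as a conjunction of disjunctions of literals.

(d ∨ ¬a) ∧ (b ∨ e ∨ ¬d) ∧ (b ∨ e ∨ ¬a)

(d ∧ b) ∨ (e ∧ d) ∨ (¬d ∧ ¬a)
≡ (d ∨ e ∨ ¬d) ∧ (d ∨ e ∨ ¬a) ∧ (d ∨ d ∨ ¬d) ∧ (d ∨ d ∨ ¬a) ∧ (b ∨ e ∨ ¬d) ∧ (b ∨ e ∨ ¬a) ∧ (b ∨ d ∨ ¬d) ∧ (b ∨ d ∨ ¬a)
≡ (d ∨ ¬a) ∧ (b ∨ e ∨ ¬d) ∧ (b ∨ e ∨ ¬a)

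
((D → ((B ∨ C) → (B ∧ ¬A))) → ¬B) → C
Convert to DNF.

(¬D ∧ B) ∨ (B ∧ ¬A) ∨ C

((D → ((B ∨ C) → (B ∧ ¬A))) → ¬B) → C
= ¬((D → ((B ∨ C) → (B ∧ ¬A))) → ¬B) ∨ C   (eliminate →)
= ¬(¬(D → ((B ∨ C) → (B ∧ ¬A))) ∨ ¬B) ∨ C   (eliminate →)
= ¬(¬(¬D ∨ ((B ∨ C) → (B ∧ ¬A))) ∨ ¬B) ∨ C   (eliminate →)
= ¬(¬(¬D ∨ ¬(B ∨ C) ∨ (B ∧ ¬A)) ∨ ¬B) ∨ C   (eliminate →)
= (¬¬(¬D ∨ ¬(B ∨ C) ∨ (B ∧ ¬A)) ∧ ¬¬B) ∨ C   (De Morgan)
= ((¬D ∨ ¬(B ∨ C) ∨ (B ∧ ¬A)) ∧ ¬¬B) ∨ C   (double negation)
= ((¬D ∨ (¬B ∧ ¬C) ∨ (B ∧ ¬A)) ∧ ¬¬B) ∨ C   (De Morgan)
= ((¬D ∨ (¬B ∧ ¬C) ∨ (B ∧ ¬A)) ∧ B) ∨ C   (double negation)
= (¬D ∧ B) ∨ (¬B ∧ ¬C ∧ B) ∨ (B ∧ ¬A ∧ B) ∨ C   (distribute ∧ over ∨)
= (¬D ∧ B) ∨ (B ∧ ¬A) ∨ C   (simplify)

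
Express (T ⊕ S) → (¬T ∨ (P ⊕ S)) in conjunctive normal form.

¬T ∨ S ∨ P

(T ⊕ S) → (¬T ∨ (P ⊕ S))
≡ ¬(T ⊕ S) ∨ ¬T ∨ (P ⊕ S)   [eliminate →]
≡ ¬((T ∨ S) ∧ ¬(T ∧ S)) ∨ ¬T ∨ (P ⊕ S)   [expand ⊕]
≡ ¬((T ∨ S) ∧ ¬(T ∧ S)) ∨ ¬T ∨ ((P ∨ S) ∧ ¬(P ∧ S))   [expand ⊕]
≡ ¬(T ∨ S) ∨ ¬¬(T ∧ S) ∨ ¬T ∨ ((P ∨ S) ∧ ¬(P ∧ S))   [De Morgan]
≡ (¬T ∧ ¬S) ∨ ¬¬(T ∧ S) ∨ ¬T ∨ ((P ∨ S) ∧ ¬(P ∧ S))   [De Morgan]
≡ (¬T ∧ ¬S) ∨ (T ∧ S) ∨ ¬T ∨ ((P ∨ S) ∧ ¬(P ∧ S))   [double negation]
≡ (¬T ∧ ¬S) ∨ (T ∧ S) ∨ ¬T ∨ ((P ∨ S) ∧ (¬P ∨ ¬S))   [De Morgan]
≡ (¬T ∨ T ∨ ¬T ∨ P ∨ S) ∧ (¬T ∨ T ∨ ¬T ∨ ¬P ∨ ¬S) ∧ (¬T ∨ S ∨ ¬T ∨ P ∨ S) ∧ (¬T ∨ S ∨ ¬T ∨ ¬P ∨ ¬S) ∧ (¬S ∨ T ∨ ¬T ∨ P ∨ S) ∧ (¬S ∨ T ∨ ¬T ∨ ¬P ∨ ¬S) ∧ (¬S ∨ S ∨ ¬T ∨ P ∨ S) ∧ (¬S ∨ S ∨ ¬T ∨ ¬P ∨ ¬S)   [distribute ∨ over ∧]
≡ ¬T ∨ S ∨ P   [simplify]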